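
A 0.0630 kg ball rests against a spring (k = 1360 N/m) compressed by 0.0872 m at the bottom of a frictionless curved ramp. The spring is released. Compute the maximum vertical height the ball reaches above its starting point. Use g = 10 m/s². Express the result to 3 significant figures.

h = 8.21 m

At maximum height the ball is at rest, so ½kx² = mgh
h = kx²/(2mg) = (1360)(0.0872)²/(2 × 0.0630 × 10) = 8.207 m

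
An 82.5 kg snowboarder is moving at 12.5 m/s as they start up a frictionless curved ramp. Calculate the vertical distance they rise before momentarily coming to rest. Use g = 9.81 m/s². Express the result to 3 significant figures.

h = 7.96 m

Setting KE at the bottom equal to PE gained: ½mv² = mgh
h = v²/(2g) = 12.5²/(2 × 9.81) = 7.964 m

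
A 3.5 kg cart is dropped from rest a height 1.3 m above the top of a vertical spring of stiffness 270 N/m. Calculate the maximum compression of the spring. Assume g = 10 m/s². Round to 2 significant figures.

x = 0.72 m

Let x be the compression. The total drop is H + x, and the cart is instantaneously at rest at max compression, so energy conservation gives:
mg(H + x) = ½kx²
½(270)x² − (3.5)(10)x − (3.5)(10)(1.3) = 0
135.0x² − 35.00x − 45.50 = 0
x = [35.00 + √(1225 + 24570)]/(2 × 135.0) = 0.7245 m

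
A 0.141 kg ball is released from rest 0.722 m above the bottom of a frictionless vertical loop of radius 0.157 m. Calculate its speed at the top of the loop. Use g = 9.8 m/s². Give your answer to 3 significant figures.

v = 2.83 m/s

Energy conservation: mgh = ½mv_top² + mg(2r)
v_top² = 2g(h − 2r) = 2(9.8)(0.722 − 0.3140) = 7.997
v_top = 2.828 m/s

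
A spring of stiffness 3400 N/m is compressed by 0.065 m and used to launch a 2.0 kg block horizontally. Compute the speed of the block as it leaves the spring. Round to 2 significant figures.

v = 2.7 m/s

Conservation of energy: ½kx² = ½mv²
v = x√(k/m) = 0.065 × √(3400/2.0) = 2.680 m/s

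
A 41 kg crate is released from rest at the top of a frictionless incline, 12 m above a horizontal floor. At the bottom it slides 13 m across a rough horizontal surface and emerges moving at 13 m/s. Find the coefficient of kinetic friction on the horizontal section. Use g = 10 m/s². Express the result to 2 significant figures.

Energy bookkeeping (friction removes W_f = μ_k N d):
mgh = ½mv² + μ_k m g d
mgh = 4920.0 J; ½mv² = 3464.5 J
W_f = 4920.0 − 3464.5 = 1456 J
μ_k = W_f/(mg·d) = 1456/(410.0 × 13) = 0.2731

μ_k = 0.27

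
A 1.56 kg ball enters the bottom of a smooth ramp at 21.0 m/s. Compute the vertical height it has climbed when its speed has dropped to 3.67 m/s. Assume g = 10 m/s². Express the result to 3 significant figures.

h = 21.4 m

Energy balance between the two points: ½mv₁² = ½mv₂² + mgh
h = (v₁² − v₂²)/(2g) = (21.0² − 3.67²)/(2 × 10) = 21.38 m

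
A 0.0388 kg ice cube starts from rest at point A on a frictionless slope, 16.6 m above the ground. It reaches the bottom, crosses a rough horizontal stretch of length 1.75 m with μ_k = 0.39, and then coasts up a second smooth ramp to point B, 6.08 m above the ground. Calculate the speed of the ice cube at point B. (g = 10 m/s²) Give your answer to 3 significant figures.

v = 14.0 m/s

Energy at A: mgh₁ = (0.0388)(10)(16.6) = 6.4408 J
Friction loss: W_f = μ_k mg d = 0.2648 J
At B: ½mv² + mgh₂ = mgh₁ − W_f
½mv² = 6.4408 − 0.2648 − 2.3590 = 3.8170 J
v = √(2 × 3.8170/0.0388) = 14.03 m/s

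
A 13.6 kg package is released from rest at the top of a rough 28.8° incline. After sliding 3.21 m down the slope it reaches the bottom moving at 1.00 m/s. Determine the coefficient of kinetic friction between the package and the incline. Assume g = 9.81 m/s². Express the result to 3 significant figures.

Energy balance down the incline: mg L sinθ − ½mv² = μ_k (mg cosθ) L
mgL sinθ = 206.32 J; ½mv² = 6.8000 J
W_f = 206.32 − 6.8000 = 199.5 J
μ_k = W_f/(mg cosθ · L) = 199.5/(116.9 × 3.21) = 0.5316

μ_k = 0.532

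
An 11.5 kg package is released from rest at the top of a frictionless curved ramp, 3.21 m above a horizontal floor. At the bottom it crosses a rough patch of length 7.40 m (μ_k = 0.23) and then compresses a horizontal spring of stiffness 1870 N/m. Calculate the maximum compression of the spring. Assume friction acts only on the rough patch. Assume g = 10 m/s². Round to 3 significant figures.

x = 0.431 m

Initial energy: E₁ = mgh = (11.5)(10)(3.21) = 369.15 J
Friction removes W_f = μ_k mg d = (0.23)(11.5)(10)(7.40) = 195.7 J
Energy reaching the spring: E = 369.15 − 195.7 = 173.42 J
At max compression ½kx² = E ⇒ x = √(2E/k) = √(2 × 173.42/1870) = 0.4307 m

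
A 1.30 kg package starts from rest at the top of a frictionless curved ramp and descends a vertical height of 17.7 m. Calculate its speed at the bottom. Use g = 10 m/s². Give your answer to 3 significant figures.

Energy conservation between the two points: mgh = ½mv²
v = √(2gh) = √(2 × 10 × 17.7) = √354.00 = 18.81 m/s

v = 18.8 m/s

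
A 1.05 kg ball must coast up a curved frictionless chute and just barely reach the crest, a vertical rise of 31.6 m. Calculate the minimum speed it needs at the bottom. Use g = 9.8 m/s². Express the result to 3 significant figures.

v = 24.9 m/s

At the top it is momentarily at rest, so all KE converts to PE: ½mv² = mgh
v = √(2gh) = √(2 × 9.8 × 31.6) = 24.89 m/s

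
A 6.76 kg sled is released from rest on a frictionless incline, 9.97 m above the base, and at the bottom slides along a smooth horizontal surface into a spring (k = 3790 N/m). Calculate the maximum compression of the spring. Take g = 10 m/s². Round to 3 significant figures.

Energy conservation (no friction) from release to max compression: mgh = ½kx²
x = √(2mgh/k) = √(2 × 6.76 × 10 × 9.97 / 3790) = 0.5964 m

x = 0.596 m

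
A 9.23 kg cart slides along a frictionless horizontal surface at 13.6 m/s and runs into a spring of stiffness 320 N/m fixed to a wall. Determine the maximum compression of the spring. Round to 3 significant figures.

x = 2.31 m

Conservation of energy between contact and max compression: ½mv² = ½kx²
x = v√(m/k) = 13.6 × √(9.23/320) = 2.310 m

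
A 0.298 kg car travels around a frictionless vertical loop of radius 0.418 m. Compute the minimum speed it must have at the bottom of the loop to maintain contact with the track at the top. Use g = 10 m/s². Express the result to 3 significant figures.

At the top: mg = mv_top²/r ⇒ v_top² = gr = 4.180 m²/s²
Energy from bottom to top (height 2r): ½mv_bot² = ½mv_top² + mg(2r)
v_bot² = gr + 4gr = 5gr = 20.90
v_bot = √(5gr) = 4.572 m/s

v = 4.57 m/s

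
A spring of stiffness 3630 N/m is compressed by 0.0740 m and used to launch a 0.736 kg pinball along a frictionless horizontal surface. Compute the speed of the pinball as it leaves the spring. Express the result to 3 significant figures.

Conservation of energy: ½kx² = ½mv²
v = x√(k/m) = 0.0740 × √(3630/0.736) = 5.197 m/s

v = 5.20 m/s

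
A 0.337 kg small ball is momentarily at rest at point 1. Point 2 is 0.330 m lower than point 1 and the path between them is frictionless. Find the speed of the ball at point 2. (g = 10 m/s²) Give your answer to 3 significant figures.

Energy conservation between the two points: mgh = ½mv²
v = √(2gh) = √(2 × 10 × 0.330) = √6.6000 = 2.569 m/s

v = 2.57 m/s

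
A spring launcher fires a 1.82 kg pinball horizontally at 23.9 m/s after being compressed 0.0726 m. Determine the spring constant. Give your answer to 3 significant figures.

Spring PE at full compression equals KE at release: ½kx² = ½mv²
k = mv²/x² = (1.82)(23.9)²/(0.0726)² = 197240 N/m

k = 197000 N/m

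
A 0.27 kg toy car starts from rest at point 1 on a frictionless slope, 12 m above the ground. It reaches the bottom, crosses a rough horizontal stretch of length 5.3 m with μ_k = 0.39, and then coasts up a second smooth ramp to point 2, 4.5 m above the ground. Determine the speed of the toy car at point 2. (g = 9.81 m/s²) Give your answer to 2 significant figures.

Energy at 1: mgh₁ = (0.27)(9.81)(12) = 31.784 J
Friction loss: W_f = μ_k mg d = 5.475 J
At 2: ½mv² + mgh₂ = mgh₁ − W_f
½mv² = 31.784 − 5.475 − 11.919 = 14.390 J
v = √(2 × 14.390/0.27) = 10.32 m/s

v = 10 m/s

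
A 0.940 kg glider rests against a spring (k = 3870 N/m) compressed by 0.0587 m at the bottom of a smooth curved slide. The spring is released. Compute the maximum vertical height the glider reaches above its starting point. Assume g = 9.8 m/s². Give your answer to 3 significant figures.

Energy conservation from release to the highest point: ½kx² = mgh
h = kx²/(2mg) = (3870)(0.0587)²/(2 × 0.940 × 9.8) = 0.7238 m

h = 0.724 m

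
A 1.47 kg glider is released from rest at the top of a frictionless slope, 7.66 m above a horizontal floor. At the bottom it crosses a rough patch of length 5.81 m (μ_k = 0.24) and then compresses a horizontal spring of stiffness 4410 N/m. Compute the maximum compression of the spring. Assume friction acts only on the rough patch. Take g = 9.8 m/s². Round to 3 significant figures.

Initial energy: E₁ = mgh = (1.47)(9.8)(7.66) = 110.35 J
Friction removes W_f = μ_k mg d = (0.24)(1.47)(9.8)(5.81) = 20.09 J
Energy reaching the spring: E = 110.35 − 20.09 = 90.262 J
At max compression ½kx² = E ⇒ x = √(2E/k) = √(2 × 90.262/4410) = 0.2023 m

x = 0.202 m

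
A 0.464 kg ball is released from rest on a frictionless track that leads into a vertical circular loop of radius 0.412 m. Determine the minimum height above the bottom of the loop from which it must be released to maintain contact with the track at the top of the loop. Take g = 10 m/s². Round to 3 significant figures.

h = 1.03 m

At the top, for minimum speed gravity alone supplies the centripetal force: mg = mv_top²/r ⇒ v_top² = gr = 4.120 m²/s²
Energy conservation from release height h to the top (height 2r): mgh = ½mv_top² + mg(2r)
h = v_top²/(2g) + 2r = r/2 + 2r = 5r/2 = 1.030 m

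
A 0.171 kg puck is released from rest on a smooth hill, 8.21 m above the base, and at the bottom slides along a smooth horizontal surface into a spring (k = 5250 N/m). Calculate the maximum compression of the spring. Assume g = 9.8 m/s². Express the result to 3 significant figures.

x = 0.0724 m

Gravitational PE at the top equals spring PE at max compression: mgh = ½kx²
x = √(2mgh/k) = √(2 × 0.171 × 9.8 × 8.21 / 5250) = 0.07240 m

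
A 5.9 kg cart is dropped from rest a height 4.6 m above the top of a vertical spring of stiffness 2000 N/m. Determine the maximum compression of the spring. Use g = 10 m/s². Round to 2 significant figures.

Take the reference level at the top of the uncompressed spring. At max compression the cart has fallen H + x and is momentarily at rest:
mg(H + x) = ½kx²
½(2000)x² − (5.9)(10)x − (5.9)(10)(4.6) = 0
1000x² − 59.00x − 271.4 = 0
x = [59.00 + √(3481 + 1.0856e+06)]/(2 × 1000) = 0.5513 m

x = 0.55 m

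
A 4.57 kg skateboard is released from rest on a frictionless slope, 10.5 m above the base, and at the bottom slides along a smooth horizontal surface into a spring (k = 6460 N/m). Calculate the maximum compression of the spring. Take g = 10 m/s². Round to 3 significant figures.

x = 0.385 m

Gravitational PE at the top equals spring PE at max compression: mgh = ½kx²
x = √(2mgh/k) = √(2 × 4.57 × 10 × 10.5 / 6460) = 0.3854 m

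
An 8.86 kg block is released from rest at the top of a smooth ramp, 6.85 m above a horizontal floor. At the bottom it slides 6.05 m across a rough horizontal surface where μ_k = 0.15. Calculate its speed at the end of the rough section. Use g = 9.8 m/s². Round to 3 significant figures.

Energy at the top = energy at the end + work done against friction:
mgh = ½mv² + μ_k m g d
W_f = μ_k mg d = (0.15)(8.86)(9.8)(6.05) = 78.80 J
½mv² = mgh − W_f = 594.77 − 78.80 = 515.98 J
v = √(2 × 515.98/8.86) = 10.79 m/s

v = 10.8 m/s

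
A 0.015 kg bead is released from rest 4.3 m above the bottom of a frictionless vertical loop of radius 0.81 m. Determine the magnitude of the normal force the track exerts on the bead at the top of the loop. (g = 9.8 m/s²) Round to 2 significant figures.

Energy from release to top (height 2r): mgh = ½mv_top² + mg(2r)
v_top² = 2g(h − 2r) = 2(9.8)(4.3 − 1.620) = 52.528 m²/s²
At the top, both N and weight point toward the centre: N + mg = mv_top²/r
N = m(v_top²/r − g) = 0.015(52.528/0.81 − 9.8) = 0.8257 N

N = 0.83 N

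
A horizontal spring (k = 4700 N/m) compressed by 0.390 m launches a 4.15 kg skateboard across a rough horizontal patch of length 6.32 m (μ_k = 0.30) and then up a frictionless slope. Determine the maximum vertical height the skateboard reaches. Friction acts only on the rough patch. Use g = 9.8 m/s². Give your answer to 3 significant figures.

h = 6.89 m

Spring energy: E₀ = ½kx² = ½(4700)(0.390)² = 357.44 J
Friction: W_f = μ_k mg d = (0.30)(4.15)(9.8)(6.32) = 77.11 J
Energy at base of ramp: E = 357.44 − 77.11 = 280.32 J
At max height all remaining energy is PE: mgh = E ⇒ h = E/(mg) = 280.32/(4.15 × 9.8) = 6.893 m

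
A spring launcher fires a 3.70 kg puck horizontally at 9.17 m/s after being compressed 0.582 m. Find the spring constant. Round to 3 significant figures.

k = 919 N/m

½kx² = ½mv²
k = mv²/x² = (3.70)(9.17)²/(0.582)² = 918.5 N/m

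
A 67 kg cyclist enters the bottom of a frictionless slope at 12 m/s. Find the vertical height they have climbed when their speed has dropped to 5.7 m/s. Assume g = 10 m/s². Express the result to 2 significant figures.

Conservation of energy: ½mv₁² = ½mv₂² + mgh
h = (v₁² − v₂²)/(2g) = (12² − 5.7²)/(2 × 10) = 5.575 m

h = 5.6 m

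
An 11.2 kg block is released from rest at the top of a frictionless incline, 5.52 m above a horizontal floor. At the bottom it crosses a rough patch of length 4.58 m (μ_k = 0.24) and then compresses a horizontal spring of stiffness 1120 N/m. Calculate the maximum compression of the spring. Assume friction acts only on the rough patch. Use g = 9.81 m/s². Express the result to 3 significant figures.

Initial energy: E₁ = mgh = (11.2)(9.81)(5.52) = 606.49 J
Friction removes W_f = μ_k mg d = (0.24)(11.2)(9.81)(4.58) = 120.8 J
Energy reaching the spring: E = 606.49 − 120.8 = 485.72 J
At max compression ½kx² = E ⇒ x = √(2E/k) = √(2 × 485.72/1120) = 0.9313 m

x = 0.931 m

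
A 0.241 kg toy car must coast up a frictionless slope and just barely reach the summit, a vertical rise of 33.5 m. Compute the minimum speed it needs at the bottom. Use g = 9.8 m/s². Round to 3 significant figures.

v = 25.6 m/s

At the top it is momentarily at rest, so all KE converts to PE: ½mv² = mgh
v = √(2gh) = √(2 × 9.8 × 33.5) = 25.62 m/s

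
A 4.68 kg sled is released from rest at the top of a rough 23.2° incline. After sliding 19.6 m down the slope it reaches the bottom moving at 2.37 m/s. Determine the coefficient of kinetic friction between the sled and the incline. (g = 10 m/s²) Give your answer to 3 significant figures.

Energy balance down the incline: mg L sinθ − ½mv² = μ_k (mg cosθ) L
mgL sinθ = 361.36 J; ½mv² = 13.144 J
W_f = 361.36 − 13.144 = 348.2 J
μ_k = W_f/(mg cosθ · L) = 348.2/(43.02 × 19.6) = 0.4130

μ_k = 0.413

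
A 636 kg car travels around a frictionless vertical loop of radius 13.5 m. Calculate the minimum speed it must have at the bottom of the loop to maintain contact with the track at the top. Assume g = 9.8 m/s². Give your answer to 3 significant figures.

At the top: mg = mv_top²/r ⇒ v_top² = gr = 132.3 m²/s²
Energy from bottom to top (height 2r): ½mv_bot² = ½mv_top² + mg(2r)
v_bot² = gr + 4gr = 5gr = 661.5
v_bot = √(5gr) = 25.72 m/s

v = 25.7 m/s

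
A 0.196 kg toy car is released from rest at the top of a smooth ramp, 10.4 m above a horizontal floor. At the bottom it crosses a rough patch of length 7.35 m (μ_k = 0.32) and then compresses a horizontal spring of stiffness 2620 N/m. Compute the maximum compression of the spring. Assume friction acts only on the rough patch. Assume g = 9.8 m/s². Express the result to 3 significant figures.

x = 0.109 m

Initial energy: E₁ = mgh = (0.196)(9.8)(10.4) = 19.976 J
Friction removes W_f = μ_k mg d = (0.32)(0.196)(9.8)(7.35) = 4.518 J
Energy reaching the spring: E = 19.976 − 4.518 = 15.459 J
At max compression ½kx² = E ⇒ x = √(2E/k) = √(2 × 15.459/2620) = 0.1086 m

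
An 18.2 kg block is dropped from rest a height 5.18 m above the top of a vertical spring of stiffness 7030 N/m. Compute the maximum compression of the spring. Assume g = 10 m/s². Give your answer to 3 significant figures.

x = 0.544 m

Measuring PE from the top of the relaxed spring, at max compression the block has dropped H + x with zero KE, so:
mg(H + x) = ½kx²
½(7030)x² − (18.2)(10)x − (18.2)(10)(5.18) = 0
3515x² − 182.0x − 942.8 = 0
x = [182.0 + √(33124 + 1.3255e+07)]/(2 × 3515) = 0.5444 m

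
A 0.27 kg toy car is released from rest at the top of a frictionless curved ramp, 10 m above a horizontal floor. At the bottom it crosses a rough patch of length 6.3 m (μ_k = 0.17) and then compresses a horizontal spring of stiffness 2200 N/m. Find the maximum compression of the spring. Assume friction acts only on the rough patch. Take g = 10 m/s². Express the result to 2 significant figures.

x = 0.15 m

Initial energy: E₁ = mgh = (0.27)(10)(10) = 27.000 J
Friction removes W_f = μ_k mg d = (0.17)(0.27)(10)(6.3) = 2.892 J
Energy reaching the spring: E = 27.000 − 2.892 = 24.108 J
At max compression ½kx² = E ⇒ x = √(2E/k) = √(2 × 24.108/2200) = 0.1480 m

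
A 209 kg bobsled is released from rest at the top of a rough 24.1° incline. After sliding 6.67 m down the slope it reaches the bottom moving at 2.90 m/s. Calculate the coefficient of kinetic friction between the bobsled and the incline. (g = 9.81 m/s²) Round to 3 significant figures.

μ_k = 0.377

Energy balance down the incline: mg L sinθ − ½mv² = μ_k (mg cosθ) L
mgL sinθ = 5584.1 J; ½mv² = 878.85 J
W_f = 5584.1 − 878.85 = 4705 J
μ_k = W_f/(mg cosθ · L) = 4705/(1872 × 6.67) = 0.3769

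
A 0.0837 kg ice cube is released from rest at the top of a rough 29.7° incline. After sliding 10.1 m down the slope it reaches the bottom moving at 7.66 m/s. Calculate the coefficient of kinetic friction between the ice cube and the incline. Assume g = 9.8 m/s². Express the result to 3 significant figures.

Energy balance down the incline: mg L sinθ − ½mv² = μ_k (mg cosθ) L
mgL sinθ = 4.1047 J; ½mv² = 2.4556 J
W_f = 4.1047 − 2.4556 = 1.649 J
μ_k = W_f/(mg cosθ · L) = 1.649/(0.7125 × 10.1) = 0.2292

μ_k = 0.229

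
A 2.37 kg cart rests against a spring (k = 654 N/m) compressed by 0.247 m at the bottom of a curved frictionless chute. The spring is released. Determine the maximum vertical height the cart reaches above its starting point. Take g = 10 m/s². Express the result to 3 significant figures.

All spring PE becomes gravitational PE at the highest point: ½kx² = mgh
h = kx²/(2mg) = (654)(0.247)²/(2 × 2.37 × 10) = 0.8418 m

h = 0.842 m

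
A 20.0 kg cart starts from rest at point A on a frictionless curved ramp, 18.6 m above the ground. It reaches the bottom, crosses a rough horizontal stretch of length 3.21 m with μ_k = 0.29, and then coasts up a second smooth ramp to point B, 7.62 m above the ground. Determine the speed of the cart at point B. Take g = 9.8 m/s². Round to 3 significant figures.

v = 14.0 m/s

Energy at A: mgh₁ = (20.0)(9.8)(18.6) = 3645.6 J
Friction loss: W_f = μ_k mg d = 182.5 J
At B: ½mv² + mgh₂ = mgh₁ − W_f
½mv² = 3645.6 − 182.5 − 1493.5 = 1969.6 J
v = √(2 × 1969.6/20.0) = 14.03 m/s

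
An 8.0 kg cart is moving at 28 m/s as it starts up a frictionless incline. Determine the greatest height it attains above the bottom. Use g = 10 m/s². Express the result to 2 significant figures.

h = 39 m

By energy conservation, ½mv² = mgh
h = v²/(2g) = 28²/(2 × 10) = 39.20 m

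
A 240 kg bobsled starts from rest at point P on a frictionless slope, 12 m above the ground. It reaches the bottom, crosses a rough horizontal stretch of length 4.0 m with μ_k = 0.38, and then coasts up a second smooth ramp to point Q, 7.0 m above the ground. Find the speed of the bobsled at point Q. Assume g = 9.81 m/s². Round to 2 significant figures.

v = 8.3 m/s

Energy at P: mgh₁ = (240)(9.81)(12) = 28253 J
Friction loss: W_f = μ_k mg d = 3579 J
At Q: ½mv² + mgh₂ = mgh₁ − W_f
½mv² = 28253 − 3579 − 16481 = 8193.3 J
v = √(2 × 8193.3/240) = 8.263 m/s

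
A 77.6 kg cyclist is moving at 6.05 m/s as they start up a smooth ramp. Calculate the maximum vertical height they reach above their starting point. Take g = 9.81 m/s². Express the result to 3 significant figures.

Setting KE at the bottom equal to PE gained: ½mv² = mgh
h = v²/(2g) = 6.05²/(2 × 9.81) = 1.866 m

h = 1.87 m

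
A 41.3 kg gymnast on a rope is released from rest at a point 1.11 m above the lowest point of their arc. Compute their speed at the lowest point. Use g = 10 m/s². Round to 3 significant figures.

Mechanical energy is conserved (no friction): mgh = ½mv²
v = √(2gh) = √(2 × 10 × 1.11) = √22.200 = 4.712 m/s

v = 4.71 m/s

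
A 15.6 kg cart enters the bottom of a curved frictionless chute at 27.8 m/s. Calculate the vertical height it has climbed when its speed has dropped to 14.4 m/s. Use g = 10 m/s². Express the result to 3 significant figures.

h = 28.3 m

Conservation of energy: ½mv₁² = ½mv₂² + mgh
h = (v₁² − v₂²)/(2g) = (27.8² − 14.4²)/(2 × 10) = 28.27 m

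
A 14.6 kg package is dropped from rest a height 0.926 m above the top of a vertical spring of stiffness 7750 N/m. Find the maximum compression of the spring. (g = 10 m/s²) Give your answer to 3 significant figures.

x = 0.207 m

Take the reference level at the top of the uncompressed spring. At max compression the package has fallen H + x and is momentarily at rest:
mg(H + x) = ½kx²
½(7750)x² − (14.6)(10)x − (14.6)(10)(0.926) = 0
3875x² − 146.0x − 135.2 = 0
x = [146.0 + √(21316 + 2.0955e+06)]/(2 × 3875) = 0.2066 m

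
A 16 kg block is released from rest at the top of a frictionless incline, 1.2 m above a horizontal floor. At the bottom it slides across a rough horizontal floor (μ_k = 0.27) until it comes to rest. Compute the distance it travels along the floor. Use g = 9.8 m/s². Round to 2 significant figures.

d = 4.4 m

Energy at the top = energy at the end + work done against friction:
At rest all PE has been dissipated by friction: mgh = μ_k m g d
d = h/μ_k = 1.2/0.27 = 4.444 m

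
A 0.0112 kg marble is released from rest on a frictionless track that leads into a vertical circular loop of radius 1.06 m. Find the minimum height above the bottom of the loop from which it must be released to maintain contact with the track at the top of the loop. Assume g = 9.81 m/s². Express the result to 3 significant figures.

At the top, for minimum speed gravity alone supplies the centripetal force: mg = mv_top²/r ⇒ v_top² = gr = 10.40 m²/s²
Energy conservation from release height h to the top (height 2r): mgh = ½mv_top² + mg(2r)
h = v_top²/(2g) + 2r = r/2 + 2r = 5r/2 = 2.650 m

h = 2.65 m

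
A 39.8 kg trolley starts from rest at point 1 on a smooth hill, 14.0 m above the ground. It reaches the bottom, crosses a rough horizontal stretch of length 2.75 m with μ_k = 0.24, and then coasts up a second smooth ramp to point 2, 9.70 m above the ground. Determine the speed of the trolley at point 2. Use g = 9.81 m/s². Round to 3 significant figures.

v = 8.45 m/s

Energy at 1: mgh₁ = (39.8)(9.81)(14.0) = 5466.1 J
Friction loss: W_f = μ_k mg d = 257.7 J
At 2: ½mv² + mgh₂ = mgh₁ − W_f
½mv² = 5466.1 − 257.7 − 3787.2 = 1421.2 J
v = √(2 × 1421.2/39.8) = 8.451 m/s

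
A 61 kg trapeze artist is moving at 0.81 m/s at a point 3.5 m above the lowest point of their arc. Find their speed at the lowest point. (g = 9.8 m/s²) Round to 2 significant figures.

Equating total energy at the two states: ½mv₀² + mgh = ½mv²
The mass cancels from both sides.
v² = v₀² + 2gh = (0.81)² + 2(9.8)(3.5) = 69.256
v = √69.256 = 8.322 m/s

v = 8.3 m/s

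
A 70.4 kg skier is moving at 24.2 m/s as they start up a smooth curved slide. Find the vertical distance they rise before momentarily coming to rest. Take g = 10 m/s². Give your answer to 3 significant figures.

Setting KE at the bottom equal to PE gained: ½mv² = mgh
h = v²/(2g) = 24.2²/(2 × 10) = 29.28 m

h = 29.3 m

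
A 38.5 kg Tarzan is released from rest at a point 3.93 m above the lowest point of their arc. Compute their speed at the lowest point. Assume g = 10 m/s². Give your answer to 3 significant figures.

v = 8.87 m/s

Energy conservation between the two points: mgh = ½mv²
The mass cancels from both sides.
v = √(2gh) = √(2 × 10 × 3.93) = √78.600 = 8.866 m/s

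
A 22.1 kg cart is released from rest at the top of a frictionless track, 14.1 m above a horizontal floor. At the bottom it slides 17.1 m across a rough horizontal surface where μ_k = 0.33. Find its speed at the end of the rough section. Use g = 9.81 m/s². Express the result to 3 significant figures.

Applying the work–energy principle:
mgh = ½mv² + μ_k m g d
W_f = μ_k mg d = (0.33)(22.1)(9.81)(17.1) = 1223 J
½mv² = mgh − W_f = 3056.9 − 1223 = 1833.5 J
v = √(2 × 1833.5/22.1) = 12.88 m/s

v = 12.9 m/s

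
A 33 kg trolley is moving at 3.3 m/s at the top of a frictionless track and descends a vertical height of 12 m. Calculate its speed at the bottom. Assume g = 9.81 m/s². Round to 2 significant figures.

Equating total energy at the two states: ½mv₀² + mgh = ½mv²
The mass cancels from both sides.
v² = v₀² + 2gh = (3.3)² + 2(9.81)(12) = 246.33
v = √246.33 = 15.69 m/s

v = 16 m/s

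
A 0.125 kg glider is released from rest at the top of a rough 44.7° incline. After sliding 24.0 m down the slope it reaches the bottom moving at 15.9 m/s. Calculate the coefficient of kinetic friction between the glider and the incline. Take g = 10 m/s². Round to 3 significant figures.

mgh = ½mv² + μ_k (mg cosθ) L, with h = L sinθ
mgL sinθ = 21.102 J; ½mv² = 15.801 J
W_f = 21.102 − 15.801 = 5.301 J
μ_k = W_f/(mg cosθ · L) = 5.301/(0.8885 × 24.0) = 0.2486

μ_k = 0.249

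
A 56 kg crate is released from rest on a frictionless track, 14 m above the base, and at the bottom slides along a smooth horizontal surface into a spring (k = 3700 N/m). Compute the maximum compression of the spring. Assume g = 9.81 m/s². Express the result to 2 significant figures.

Gravitational PE at the top equals spring PE at max compression: mgh = ½kx²
x = √(2mgh/k) = √(2 × 56 × 9.81 × 14 / 3700) = 2.039 m

x = 2.0 m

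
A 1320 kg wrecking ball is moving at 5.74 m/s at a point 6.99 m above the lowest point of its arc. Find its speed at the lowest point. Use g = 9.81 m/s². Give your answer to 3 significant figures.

Equating total energy at the two states: ½mv₀² + mgh = ½mv²
v² = v₀² + 2gh = (5.74)² + 2(9.81)(6.99) = 170.09
v = √170.09 = 13.04 m/s

v = 13.0 m/s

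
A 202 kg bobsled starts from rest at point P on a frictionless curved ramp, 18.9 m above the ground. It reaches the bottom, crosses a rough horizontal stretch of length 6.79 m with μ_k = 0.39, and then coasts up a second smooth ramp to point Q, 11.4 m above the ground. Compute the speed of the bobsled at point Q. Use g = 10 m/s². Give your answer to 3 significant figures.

v = 9.85 m/s

Energy at P: mgh₁ = (202)(10)(18.9) = 38178 J
Friction loss: W_f = μ_k mg d = 5349 J
At Q: ½mv² + mgh₂ = mgh₁ − W_f
½mv² = 38178 − 5349 − 23028 = 9800.8 J
v = √(2 × 9800.8/202) = 9.851 m/s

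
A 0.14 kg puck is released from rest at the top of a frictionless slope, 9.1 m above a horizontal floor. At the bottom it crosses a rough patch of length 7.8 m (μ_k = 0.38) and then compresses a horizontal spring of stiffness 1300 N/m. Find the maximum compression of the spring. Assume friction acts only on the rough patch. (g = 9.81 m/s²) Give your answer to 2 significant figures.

Initial energy: E₁ = mgh = (0.14)(9.81)(9.1) = 12.498 J
Friction removes W_f = μ_k mg d = (0.38)(0.14)(9.81)(7.8) = 4.071 J
Energy reaching the spring: E = 12.498 − 4.071 = 8.4272 J
At max compression ½kx² = E ⇒ x = √(2E/k) = √(2 × 8.4272/1300) = 0.1139 m

x = 0.11 m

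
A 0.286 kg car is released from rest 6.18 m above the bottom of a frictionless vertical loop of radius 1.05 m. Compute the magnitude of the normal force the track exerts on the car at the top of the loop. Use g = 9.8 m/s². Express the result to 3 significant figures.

Energy from release to top (height 2r): mgh = ½mv_top² + mg(2r)
v_top² = 2g(h − 2r) = 2(9.8)(6.18 − 2.100) = 79.968 m²/s²
At the top, both N and weight point toward the centre: N + mg = mv_top²/r
N = m(v_top²/r − g) = 0.286(79.968/1.05 − 9.8) = 18.98 N

N = 19.0 N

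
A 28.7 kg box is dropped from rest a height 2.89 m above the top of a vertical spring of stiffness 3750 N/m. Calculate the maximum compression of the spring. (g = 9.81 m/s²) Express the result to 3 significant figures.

Take the reference level at the top of the uncompressed spring. At max compression the box has fallen H + x and is momentarily at rest:
mg(H + x) = ½kx²
½(3750)x² − (28.7)(9.81)x − (28.7)(9.81)(2.89) = 0
1875x² − 281.5x − 813.7 = 0
x = [281.5 + √(79269 + 6.1025e+06)]/(2 × 1875) = 0.7381 m

x = 0.738 m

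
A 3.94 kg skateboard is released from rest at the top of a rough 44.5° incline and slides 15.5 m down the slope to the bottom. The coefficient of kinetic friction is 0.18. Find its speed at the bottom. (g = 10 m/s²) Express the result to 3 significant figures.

Energy: mgh = ½mv² + W_f, with h = L sinθ and W_f = μ_k (mg cosθ) L
mgh = mgL sinθ = (3.94)(10)(15.5)sin44.5° = 428.05 J
W_f = μ_k mg cosθ · L = (0.18)(3.94)(10)cos44.5°·15.5 = 78.40 J
½mv² = 428.05 − 78.40 = 349.64 J
v = √(2 × 349.64/3.94) = 13.32 m/s

v = 13.3 m/s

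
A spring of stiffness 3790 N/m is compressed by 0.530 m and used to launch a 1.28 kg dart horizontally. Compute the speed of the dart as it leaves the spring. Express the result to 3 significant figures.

Conservation of energy: ½kx² = ½mv²
v = x√(k/m) = 0.530 × √(3790/1.28) = 28.84 m/s

v = 28.8 m/s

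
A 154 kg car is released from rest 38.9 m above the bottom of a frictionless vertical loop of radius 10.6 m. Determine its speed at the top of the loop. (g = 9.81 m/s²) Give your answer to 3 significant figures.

v = 18.6 m/s

Energy conservation: mgh = ½mv_top² + mg(2r)
v_top² = 2g(h − 2r) = 2(9.81)(38.9 − 21.20) = 347.3
v_top = 18.64 m/s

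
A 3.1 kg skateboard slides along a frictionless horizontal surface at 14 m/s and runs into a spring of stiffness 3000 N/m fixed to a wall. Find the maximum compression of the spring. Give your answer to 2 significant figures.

x = 0.45 m

At max compression the skateboard is momentarily at rest: ½mv² = ½kx²
x = v√(m/k) = 14 × √(3.1/3000) = 0.4500 m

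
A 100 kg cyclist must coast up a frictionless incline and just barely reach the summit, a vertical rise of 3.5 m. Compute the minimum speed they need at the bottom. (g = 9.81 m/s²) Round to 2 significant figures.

At the top they are momentarily at rest, so all KE converts to PE: ½mv² = mgh
v = √(2gh) = √(2 × 9.81 × 3.5) = 8.287 m/s

v = 8.3 m/s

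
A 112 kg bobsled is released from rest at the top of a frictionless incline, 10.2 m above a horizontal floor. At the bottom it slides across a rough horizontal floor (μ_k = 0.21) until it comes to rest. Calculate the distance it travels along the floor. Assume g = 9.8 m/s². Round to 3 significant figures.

d = 48.6 m

Applying the work–energy principle:
At rest all PE has been dissipated by friction: mgh = μ_k m g d
d = h/μ_k = 10.2/0.21 = 48.57 m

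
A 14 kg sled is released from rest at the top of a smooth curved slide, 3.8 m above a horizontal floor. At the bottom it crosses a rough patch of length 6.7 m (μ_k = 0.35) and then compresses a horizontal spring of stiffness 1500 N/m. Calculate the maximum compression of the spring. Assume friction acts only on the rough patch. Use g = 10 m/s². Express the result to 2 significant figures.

x = 0.52 m

Initial energy: E₁ = mgh = (14)(10)(3.8) = 532.00 J
Friction removes W_f = μ_k mg d = (0.35)(14)(10)(6.7) = 328.3 J
Energy reaching the spring: E = 532.00 − 328.3 = 203.70 J
At max compression ½kx² = E ⇒ x = √(2E/k) = √(2 × 203.70/1500) = 0.5212 m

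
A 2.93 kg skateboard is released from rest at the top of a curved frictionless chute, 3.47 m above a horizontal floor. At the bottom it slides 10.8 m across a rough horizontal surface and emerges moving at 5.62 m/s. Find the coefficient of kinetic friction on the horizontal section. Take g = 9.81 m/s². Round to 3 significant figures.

μ_k = 0.172

Energy at the top = energy at the end + work done against friction:
mgh = ½mv² + μ_k m g d
mgh = 99.739 J; ½mv² = 46.271 J
W_f = 99.739 − 46.271 = 53.47 J
μ_k = W_f/(mg·d) = 53.47/(28.74 × 10.8) = 0.1722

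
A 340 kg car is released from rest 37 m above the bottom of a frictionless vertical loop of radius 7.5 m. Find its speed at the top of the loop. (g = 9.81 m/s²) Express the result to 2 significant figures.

v = 21 m/s

Energy conservation: mgh = ½mv_top² + mg(2r)
v_top² = 2g(h − 2r) = 2(9.81)(37 − 15.00) = 431.6
v_top = 20.78 m/s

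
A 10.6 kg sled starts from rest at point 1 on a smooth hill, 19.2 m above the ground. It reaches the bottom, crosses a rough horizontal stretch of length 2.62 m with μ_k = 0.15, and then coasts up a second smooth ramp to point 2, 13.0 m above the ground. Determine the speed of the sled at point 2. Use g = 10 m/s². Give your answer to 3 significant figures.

v = 10.8 m/s

Energy at 1: mgh₁ = (10.6)(10)(19.2) = 2035.2 J
Friction loss: W_f = μ_k mg d = 41.66 J
At 2: ½mv² + mgh₂ = mgh₁ − W_f
½mv² = 2035.2 − 41.66 − 1378.0 = 615.54 J
v = √(2 × 615.54/10.6) = 10.78 m/s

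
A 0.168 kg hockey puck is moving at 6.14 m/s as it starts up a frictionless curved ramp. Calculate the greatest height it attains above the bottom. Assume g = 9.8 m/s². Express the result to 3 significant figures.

By energy conservation, ½mv² = mgh
h = v²/(2g) = 6.14²/(2 × 9.8) = 1.923 m

h = 1.92 m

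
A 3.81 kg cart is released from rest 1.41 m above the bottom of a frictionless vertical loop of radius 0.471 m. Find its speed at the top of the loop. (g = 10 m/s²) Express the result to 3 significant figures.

v = 3.06 m/s

Energy conservation: mgh = ½mv_top² + mg(2r)
v_top² = 2g(h − 2r) = 2(10)(1.41 − 0.9420) = 9.360
v_top = 3.059 m/s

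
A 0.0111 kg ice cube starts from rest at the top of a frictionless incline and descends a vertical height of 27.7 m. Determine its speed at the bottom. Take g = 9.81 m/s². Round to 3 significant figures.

v = 23.3 m/s

Energy conservation between the two points: mgh = ½mv²
The mass cancels from both sides.
v = √(2gh) = √(2 × 9.81 × 27.7) = √543.47 = 23.31 m/s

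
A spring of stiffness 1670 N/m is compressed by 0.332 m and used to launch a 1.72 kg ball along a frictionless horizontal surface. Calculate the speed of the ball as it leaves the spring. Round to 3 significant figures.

The ball leaves the spring when the spring is at natural length, so ½kx² = ½mv²
v = x√(k/m) = 0.332 × √(1670/1.72) = 10.35 m/s

v = 10.3 m/s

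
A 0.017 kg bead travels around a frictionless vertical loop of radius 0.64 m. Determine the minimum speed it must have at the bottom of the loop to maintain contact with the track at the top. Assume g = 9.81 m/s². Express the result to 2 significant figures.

v = 5.6 m/s

At the top: mg = mv_top²/r ⇒ v_top² = gr = 6.278 m²/s²
Energy from bottom to top (height 2r): ½mv_bot² = ½mv_top² + mg(2r)
v_bot² = gr + 4gr = 5gr = 31.39
v_bot = √(5gr) = 5.603 m/s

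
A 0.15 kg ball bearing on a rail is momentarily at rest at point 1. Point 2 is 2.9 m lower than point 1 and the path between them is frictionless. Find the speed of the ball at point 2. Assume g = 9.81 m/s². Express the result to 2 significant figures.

v = 7.5 m/s

Equating total energy at the two states: mgh = ½mv²
v = √(2gh) = √(2 × 9.81 × 2.9) = √56.898 = 7.543 m/s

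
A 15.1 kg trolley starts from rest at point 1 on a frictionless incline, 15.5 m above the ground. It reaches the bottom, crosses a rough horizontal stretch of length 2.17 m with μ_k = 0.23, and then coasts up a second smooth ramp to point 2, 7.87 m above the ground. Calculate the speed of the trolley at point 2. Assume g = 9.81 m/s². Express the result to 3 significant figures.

Energy at 1: mgh₁ = (15.1)(9.81)(15.5) = 2296.0 J
Friction loss: W_f = μ_k mg d = 73.93 J
At 2: ½mv² + mgh₂ = mgh₁ − W_f
½mv² = 2296.0 − 73.93 − 1165.8 = 1056.3 J
v = √(2 × 1056.3/15.1) = 11.83 m/s

v = 11.8 m/s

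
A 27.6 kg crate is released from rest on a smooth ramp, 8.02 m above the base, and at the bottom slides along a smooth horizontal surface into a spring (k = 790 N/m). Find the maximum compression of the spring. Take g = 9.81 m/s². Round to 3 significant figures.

x = 2.34 m

At max compression the crate is momentarily at rest: mgh = ½kx²
x = √(2mgh/k) = √(2 × 27.6 × 9.81 × 8.02 / 790) = 2.345 m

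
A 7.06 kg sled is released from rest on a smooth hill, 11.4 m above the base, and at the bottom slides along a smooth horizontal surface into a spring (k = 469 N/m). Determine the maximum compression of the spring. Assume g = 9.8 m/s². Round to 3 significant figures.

Energy conservation (no friction) from release to max compression: mgh = ½kx²
x = √(2mgh/k) = √(2 × 7.06 × 9.8 × 11.4 / 469) = 1.834 m

x = 1.83 m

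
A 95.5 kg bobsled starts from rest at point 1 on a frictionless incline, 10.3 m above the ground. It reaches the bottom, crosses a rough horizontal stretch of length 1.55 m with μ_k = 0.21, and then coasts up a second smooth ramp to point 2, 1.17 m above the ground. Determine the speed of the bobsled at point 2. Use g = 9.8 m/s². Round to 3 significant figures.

Energy at 1: mgh₁ = (95.5)(9.8)(10.3) = 9639.8 J
Friction loss: W_f = μ_k mg d = 304.6 J
At 2: ½mv² + mgh₂ = mgh₁ − W_f
½mv² = 9639.8 − 304.6 − 1095.0 = 8240.1 J
v = √(2 × 8240.1/95.5) = 13.14 m/s

v = 13.1 m/s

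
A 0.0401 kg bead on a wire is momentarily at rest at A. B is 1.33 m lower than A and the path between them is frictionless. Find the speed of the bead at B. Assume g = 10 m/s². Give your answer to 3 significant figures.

v = 5.16 m/s

By conservation of mechanical energy, mgh = ½mv²
v = √(2gh) = √(2 × 10 × 1.33) = √26.600 = 5.158 m/s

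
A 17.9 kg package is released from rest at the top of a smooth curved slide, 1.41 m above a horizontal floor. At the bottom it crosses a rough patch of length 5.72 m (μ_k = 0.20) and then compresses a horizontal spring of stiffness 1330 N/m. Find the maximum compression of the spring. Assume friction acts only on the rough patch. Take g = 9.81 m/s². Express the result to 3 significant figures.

x = 0.265 m

Initial energy: E₁ = mgh = (17.9)(9.81)(1.41) = 247.59 J
Friction removes W_f = μ_k mg d = (0.20)(17.9)(9.81)(5.72) = 200.9 J
Energy reaching the spring: E = 247.59 − 200.9 = 46.709 J
At max compression ½kx² = E ⇒ x = √(2E/k) = √(2 × 46.709/1330) = 0.2650 m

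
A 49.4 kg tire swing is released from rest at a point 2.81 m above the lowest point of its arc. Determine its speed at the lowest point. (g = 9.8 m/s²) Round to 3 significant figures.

v = 7.42 m/s

By conservation of mechanical energy, mgh = ½mv²
v = √(2gh) = √(2 × 9.8 × 2.81) = √55.076 = 7.421 m/s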